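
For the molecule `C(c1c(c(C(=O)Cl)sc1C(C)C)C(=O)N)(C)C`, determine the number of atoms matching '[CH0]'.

2

Check the 17 heavy atoms by environment: 1× s (aromatic, H0) → no; 4× c (aromatic, H0) → no; 2× C (H0) → match; 2× O (H0) → no; 1× Cl (H0) → no; 2× C (H1) → no; 4× C (H3) → no; 1× N (H2) → no.
That gives 2 matching atoms.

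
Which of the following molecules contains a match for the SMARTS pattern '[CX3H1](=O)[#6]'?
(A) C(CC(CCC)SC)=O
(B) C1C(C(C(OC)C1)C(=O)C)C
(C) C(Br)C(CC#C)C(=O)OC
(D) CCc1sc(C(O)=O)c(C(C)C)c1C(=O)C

A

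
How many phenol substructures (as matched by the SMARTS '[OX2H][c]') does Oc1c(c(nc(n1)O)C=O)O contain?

3

[OX2H][c] is the SMARTS for a phenol: a hydroxyl oxygen attached to an aromatic carbon.
The molecule carries 3 separate instances of a hydroxyl group (-OH) meeting every constraint; each maps to a distinct set of atoms, giving 3 matches.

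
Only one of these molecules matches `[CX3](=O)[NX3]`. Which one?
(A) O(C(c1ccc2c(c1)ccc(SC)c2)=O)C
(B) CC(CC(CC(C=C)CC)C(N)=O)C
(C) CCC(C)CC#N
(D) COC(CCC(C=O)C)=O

B

[CX3](=O)[NX3] describes a carbonyl carbon bonded to a trivalent nitrogen (an amide).
(A) has a methyl-ester group (-C(=O)OCH3) but the carbonyl is bonded to O, not to an NX3 nitrogen.
(B) contains a primary amide (-C(=O)NH2), which satisfies every atom and bond constraint.
(C) has a nitrile (-C#N) but the nitrile N is NX1 (triple-bonded), not NX3.
(D) has a methyl-ester group (-C(=O)OCH3) but the carbonyl is bonded to O, not to an NX3 nitrogen.
So the answer is (B).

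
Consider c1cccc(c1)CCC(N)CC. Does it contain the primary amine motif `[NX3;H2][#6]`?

Yes

The pattern [NX3;H2][#6] describes a trivalent nitrogen with two H attached to carbon — a primary amine.
The molecule carries a primary amino group (-NH2), whose atoms satisfy every constraint of the query, so the pattern matches.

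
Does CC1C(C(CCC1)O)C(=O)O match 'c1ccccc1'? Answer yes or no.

No

The pattern c1ccccc1 describes six aromatic carbons in a ring — a benzene ring.
The closest candidate here is a methyl group (-CH3), but no six-membered all-carbon aromatic ring is present. No other fragment satisfies the full query, so there is no match.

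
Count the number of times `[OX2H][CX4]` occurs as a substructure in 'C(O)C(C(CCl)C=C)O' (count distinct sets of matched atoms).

2

[OX2H][CX4] is the SMARTS for an aliphatic alcohol: a hydroxyl oxygen bound to an sp3 (X4) carbon.
The molecule carries 2 separate instances of a hydroxyl group (-OH) meeting every constraint; each maps to a distinct set of atoms, giving 2 matches.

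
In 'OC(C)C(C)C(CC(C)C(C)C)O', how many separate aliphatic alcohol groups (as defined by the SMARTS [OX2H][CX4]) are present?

2

[OX2H][CX4] is the SMARTS for an aliphatic alcohol: a hydroxyl oxygen bound to an sp3 (X4) carbon.
The molecule carries 2 separate instances of a hydroxyl group (-OH) meeting every constraint; each maps to a distinct set of atoms, giving 2 matches.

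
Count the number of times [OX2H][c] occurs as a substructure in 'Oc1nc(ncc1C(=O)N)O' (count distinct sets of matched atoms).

[OX2H][c] is the SMARTS for a phenol: a hydroxyl oxygen attached to an aromatic carbon.
The molecule carries 2 separate instances of a hydroxyl group (-OH) meeting every constraint; each maps to a distinct set of atoms, giving 2 matches.

2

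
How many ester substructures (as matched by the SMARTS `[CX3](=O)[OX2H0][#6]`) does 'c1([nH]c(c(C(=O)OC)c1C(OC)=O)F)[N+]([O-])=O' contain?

2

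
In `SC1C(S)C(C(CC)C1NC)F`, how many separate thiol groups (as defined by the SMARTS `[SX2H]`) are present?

[SX2H] is the SMARTS for a thiol: an aliphatic sulfur with two connections, one being H.
The molecule carries 2 separate instances of a thiol (-SH) meeting every constraint; each maps to a distinct set of atoms, giving 2 matches.

2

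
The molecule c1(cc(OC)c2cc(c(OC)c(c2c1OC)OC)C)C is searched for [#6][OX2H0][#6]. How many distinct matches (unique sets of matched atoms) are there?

[#6][OX2H0][#6] is the SMARTS for an ether: an aliphatic oxygen bridging two carbons with no H on the oxygen.
The molecule carries 4 separate instances of a methoxy ether (-OCH3) meeting every constraint; each maps to a distinct set of atoms, giving 4 matches.

4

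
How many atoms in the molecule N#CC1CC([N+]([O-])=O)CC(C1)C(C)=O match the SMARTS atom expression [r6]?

6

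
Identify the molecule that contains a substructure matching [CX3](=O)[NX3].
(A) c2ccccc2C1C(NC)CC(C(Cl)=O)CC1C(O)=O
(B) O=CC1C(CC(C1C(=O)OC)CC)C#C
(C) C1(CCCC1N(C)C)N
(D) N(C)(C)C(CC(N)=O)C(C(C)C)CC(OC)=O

D

[CX3](=O)[NX3] describes a carbonyl carbon bonded to a trivalent nitrogen (an amide).
(A) has a carboxylic acid group (-C(=O)OH) but the carbonyl is bonded to O, not to an NX3 nitrogen.
(B) has a methyl-ester group (-C(=O)OCH3) but the carbonyl is bonded to O, not to an NX3 nitrogen.
(C) has a primary amino group (-NH2) but the -NH2 is not attached to a carbonyl carbon.
(D) contains a primary amide (-C(=O)NH2), which satisfies every atom and bond constraint.
So the answer is (D).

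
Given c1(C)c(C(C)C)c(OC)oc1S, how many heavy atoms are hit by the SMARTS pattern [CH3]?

Check the 12 heavy atoms by environment: 1× o (aromatic, H0) → no; 4× c (aromatic, H0) → no; 1× C (H1) → no; 4× C (H3) → match; 1× O (H0) → no; 1× S (H1) → no.
That gives 4 matching atoms.

4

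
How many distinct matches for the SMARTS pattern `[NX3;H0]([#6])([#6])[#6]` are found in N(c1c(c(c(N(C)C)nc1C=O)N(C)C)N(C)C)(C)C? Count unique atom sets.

[NX3;H0]([#6])([#6])[#6] is the SMARTS for a tertiary amine: a trivalent nitrogen with no H, bonded to three carbons.
The molecule carries 4 separate instances of a dimethylamino group (-N(CH3)2) meeting every constraint; each maps to a distinct set of atoms, giving 4 matches.

4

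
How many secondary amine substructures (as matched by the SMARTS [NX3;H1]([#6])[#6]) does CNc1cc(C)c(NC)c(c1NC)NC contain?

4

[NX3;H1]([#6])[#6] is the SMARTS for a secondary amine: a trivalent nitrogen with one H, bonded to two carbons.
The molecule carries 4 separate instances of an N-methylamino group (-NHCH3) meeting every constraint; each maps to a distinct set of atoms, giving 4 matches.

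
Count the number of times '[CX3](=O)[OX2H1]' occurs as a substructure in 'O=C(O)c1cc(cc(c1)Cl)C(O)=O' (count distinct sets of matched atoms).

[CX3](=O)[OX2H1] is the SMARTS for a carboxylic acid: an sp2 carbon double-bonded to O and single-bonded to an -OH oxygen.
The molecule carries 2 separate instances of a carboxylic acid group (-C(=O)OH) meeting every constraint; each maps to a distinct set of atoms, giving 2 matches.

2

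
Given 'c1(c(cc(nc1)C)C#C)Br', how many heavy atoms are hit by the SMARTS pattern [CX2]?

2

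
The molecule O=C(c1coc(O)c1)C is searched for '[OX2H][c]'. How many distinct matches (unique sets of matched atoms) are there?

1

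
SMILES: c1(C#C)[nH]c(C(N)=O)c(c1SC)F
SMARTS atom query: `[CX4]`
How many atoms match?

1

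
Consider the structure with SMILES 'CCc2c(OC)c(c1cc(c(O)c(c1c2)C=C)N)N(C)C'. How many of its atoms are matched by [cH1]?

2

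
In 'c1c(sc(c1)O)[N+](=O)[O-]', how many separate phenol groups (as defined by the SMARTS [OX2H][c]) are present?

[OX2H][c] is the SMARTS for a phenol: a hydroxyl oxygen attached to an aromatic carbon.
Exactly one fragment in the molecule meets all constraints, giving 1 match.

1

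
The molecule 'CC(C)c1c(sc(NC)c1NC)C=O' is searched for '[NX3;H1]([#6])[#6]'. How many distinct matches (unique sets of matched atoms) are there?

2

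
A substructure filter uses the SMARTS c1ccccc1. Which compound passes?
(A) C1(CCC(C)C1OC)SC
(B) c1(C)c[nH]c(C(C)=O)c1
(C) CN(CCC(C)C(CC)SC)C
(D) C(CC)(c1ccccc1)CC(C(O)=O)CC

D

c1ccccc1 describes six aromatic carbons in a ring (a benzene ring).
(A) has a methyl group (-CH3) but no six-membered all-carbon aromatic ring is present.
(B) has a methyl group (-CH3) but no six-membered all-carbon aromatic ring is present.
(C) has a methyl group (-CH3) but no six-membered all-carbon aromatic ring is present.
(D) contains a phenyl ring, which satisfies every atom and bond constraint.
So the answer is (D).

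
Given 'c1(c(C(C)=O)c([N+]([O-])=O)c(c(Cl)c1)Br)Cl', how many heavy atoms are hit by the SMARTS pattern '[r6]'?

6

The query [r6] means: r6 matches atoms in a six-membered ring.
Check the 15 heavy atoms by environment: 6× c (aromatic, in 6-ring) → match; 2× C (acyclic) → no; 2× O (acyclic) → no; 1× N (charge +1, acyclic) → no; 1× O (charge -1, acyclic) → no; 2× Cl (acyclic) → no; 1× Br (acyclic) → no.
That gives 6 matching atoms.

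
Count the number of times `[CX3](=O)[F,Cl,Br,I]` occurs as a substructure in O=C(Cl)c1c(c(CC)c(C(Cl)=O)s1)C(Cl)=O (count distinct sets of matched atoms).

3

[CX3](=O)[F,Cl,Br,I] is the SMARTS for an acyl halide: a carbonyl carbon bonded to a halogen.
The molecule carries 3 separate instances of an acyl chloride (-C(=O)Cl) meeting every constraint; each maps to a distinct set of atoms, giving 3 matches.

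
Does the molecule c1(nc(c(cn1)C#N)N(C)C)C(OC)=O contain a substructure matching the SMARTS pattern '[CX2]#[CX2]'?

No

The pattern [CX2]#[CX2] describes a carbon-carbon triple bond — an alkyne.
The closest candidate here is a nitrile (-C#N), but the triple bond is C#N, not C#C. No other fragment satisfies the full query, so there is no match.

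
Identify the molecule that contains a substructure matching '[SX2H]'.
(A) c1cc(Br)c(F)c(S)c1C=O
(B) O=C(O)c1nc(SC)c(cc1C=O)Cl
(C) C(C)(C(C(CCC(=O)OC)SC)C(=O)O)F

[SX2H] describes an aliphatic sulfur with two connections, one being H (a thiol).
(A) contains a thiol (-SH), which satisfies every atom and bond constraint.
(B) has a methylthio ether (-SCH3) but the sulfur has H0 (bonded to two carbons), not H1.
(C) has a methylthio ether (-SCH3) but the sulfur has H0 (bonded to two carbons), not H1.
So the answer is (A).

A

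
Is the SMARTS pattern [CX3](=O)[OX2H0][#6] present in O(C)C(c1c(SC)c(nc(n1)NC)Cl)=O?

The pattern [CX3](=O)[OX2H0][#6] describes a carbonyl carbon bonded to an oxygen that is itself bonded to carbon (no H on that O) — an ester.
The molecule carries a methyl-ester group (-C(=O)OCH3), whose atoms satisfy every constraint of the query, so the pattern matches.

Yes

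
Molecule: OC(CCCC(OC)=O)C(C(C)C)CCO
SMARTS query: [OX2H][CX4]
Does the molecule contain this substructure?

Yes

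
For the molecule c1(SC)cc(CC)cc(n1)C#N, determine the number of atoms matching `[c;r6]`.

5

Check the 12 heavy atoms by environment: 1× n (aromatic, in 6-ring) → no; 5× c (aromatic, in 6-ring) → match; 4× C (acyclic) → no; 1× S (acyclic) → no; 1× N (acyclic) → no.
That gives 5 matching atoms.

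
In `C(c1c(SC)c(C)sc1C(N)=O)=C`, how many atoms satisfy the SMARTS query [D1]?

5

The query [D1] means: atom with exactly one heavy-atom neighbour (degree 1).
Check the 13 heavy atoms by environment: 1× s (aromatic, D2) → no; 4× c (aromatic, D3) → no; 1× C (D2) → no; 3× C (D1) → match; 1× S (D2) → no; 1× C (D3) → no; 1× O (D1) → match; 1× N (D1) → match.
Summing the matching environments: 3 + 1 + 1 = 5 matching atoms.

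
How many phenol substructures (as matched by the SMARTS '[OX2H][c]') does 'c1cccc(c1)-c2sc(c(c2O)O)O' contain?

[OX2H][c] is the SMARTS for a phenol: a hydroxyl oxygen attached to an aromatic carbon.
The molecule carries 3 separate instances of a hydroxyl group (-OH) meeting every constraint; each maps to a distinct set of atoms, giving 3 matches.

3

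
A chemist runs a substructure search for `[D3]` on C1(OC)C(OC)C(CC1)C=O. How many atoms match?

The query [D3] means: atom with exactly three heavy-atom neighbours.
Check the 11 heavy atoms by environment: 3× C (D2) → no; 3× C (D3) → match; 2× O (D2) → no; 2× C (D1) → no; 1× O (D1) → no.
That gives 3 matching atoms.

3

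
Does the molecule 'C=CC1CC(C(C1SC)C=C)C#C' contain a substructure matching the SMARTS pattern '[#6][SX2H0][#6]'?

Yes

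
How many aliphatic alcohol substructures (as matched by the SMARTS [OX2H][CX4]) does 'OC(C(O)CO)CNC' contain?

[OX2H][CX4] is the SMARTS for an aliphatic alcohol: a hydroxyl oxygen bound to an sp3 (X4) carbon.
The molecule carries 3 separate instances of a hydroxyl group (-OH) meeting every constraint; each maps to a distinct set of atoms, giving 3 matches.

3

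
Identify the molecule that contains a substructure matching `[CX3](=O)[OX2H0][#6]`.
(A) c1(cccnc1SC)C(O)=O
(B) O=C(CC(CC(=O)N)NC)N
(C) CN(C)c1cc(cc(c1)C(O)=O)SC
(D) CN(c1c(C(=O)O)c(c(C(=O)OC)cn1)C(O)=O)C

D

[CX3](=O)[OX2H0][#6] describes a carbonyl carbon bonded to an oxygen that is itself bonded to carbon (no H on that O) (an ester).
(A) has a carboxylic acid group (-C(=O)OH) but the singly-bonded O carries H (OX2H1, not H0).
(B) has a primary amide (-C(=O)NH2) but the carbonyl is bonded to N, not to an O-C linkage.
(C) has a carboxylic acid group (-C(=O)OH) but the singly-bonded O carries H (OX2H1, not H0).
(D) contains a methyl-ester group (-C(=O)OCH3), which satisfies every atom and bond constraint.
So the answer is (D).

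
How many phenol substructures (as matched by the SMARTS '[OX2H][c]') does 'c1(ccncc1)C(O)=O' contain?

0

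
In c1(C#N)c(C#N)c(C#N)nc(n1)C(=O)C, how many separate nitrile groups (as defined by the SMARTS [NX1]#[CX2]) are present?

[NX1]#[CX2] is the SMARTS for a nitrile: a nitrogen triple-bonded to a two-connected carbon.
The molecule carries 3 separate instances of a nitrile (-C#N) meeting every constraint; each maps to a distinct set of atoms, giving 3 matches.

3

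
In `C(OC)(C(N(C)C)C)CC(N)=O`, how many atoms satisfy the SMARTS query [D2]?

Check the 12 heavy atoms by environment: 1× C (D2) → match; 3× C (D3) → no; 4× C (D1) → no; 1× N (D3) → no; 1× O (D2) → match; 1× O (D1) → no; 1× N (D1) → no.
Summing the matching environments: 1 + 1 = 2 matching atoms.

2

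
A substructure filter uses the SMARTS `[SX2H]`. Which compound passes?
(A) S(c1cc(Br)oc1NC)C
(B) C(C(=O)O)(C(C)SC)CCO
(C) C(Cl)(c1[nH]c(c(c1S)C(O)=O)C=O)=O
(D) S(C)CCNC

C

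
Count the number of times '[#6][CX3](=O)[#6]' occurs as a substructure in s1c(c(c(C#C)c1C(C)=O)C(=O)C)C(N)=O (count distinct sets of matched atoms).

[#6][CX3](=O)[#6] is the SMARTS for a ketone: a carbonyl carbon (no H) flanked by two carbons.
The molecule carries 2 separate instances of an acetyl/ketone group (-C(=O)CH3) meeting every constraint; each maps to a distinct set of atoms, giving 2 matches.

2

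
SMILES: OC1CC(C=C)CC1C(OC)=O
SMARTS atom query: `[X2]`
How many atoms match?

2

The query [X2] means: any atom with exactly two total connections (bonds + H).
Check the 12 heavy atoms by environment: 6× C (X4) → no; 3× C (X3) → no; 1× O (X1) → no; 2× O (X2) → match.
That gives 2 matching atoms.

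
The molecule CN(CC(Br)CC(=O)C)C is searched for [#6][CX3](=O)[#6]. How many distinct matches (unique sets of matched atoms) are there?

[#6][CX3](=O)[#6] is the SMARTS for a ketone: a carbonyl carbon (no H) flanked by two carbons.
Exactly one fragment in the molecule meets all constraints, giving 1 match.

1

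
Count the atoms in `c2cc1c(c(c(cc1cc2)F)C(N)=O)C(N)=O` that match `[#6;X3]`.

12

The query [#6;X3] means: any carbon (aromatic or not) with three total connections.
Check the 17 heavy atoms by environment: 10× c (aromatic, X3) → match; 2× C (X3) → match; 2× O (X1) → no; 2× N (X3) → no; 1× F (X1) → no.
Summing the matching environments: 10 + 2 = 12 matching atoms.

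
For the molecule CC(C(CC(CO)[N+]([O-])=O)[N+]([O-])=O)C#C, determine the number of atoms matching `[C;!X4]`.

2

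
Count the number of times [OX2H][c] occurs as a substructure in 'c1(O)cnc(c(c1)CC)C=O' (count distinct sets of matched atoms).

1

[OX2H][c] is the SMARTS for a phenol: a hydroxyl oxygen attached to an aromatic carbon.
Exactly one fragment in the molecule meets all constraints, giving 1 match.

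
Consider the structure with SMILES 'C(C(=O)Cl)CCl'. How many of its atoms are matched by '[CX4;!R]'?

2

The query [CX4;!R] means: aliphatic carbon with four total connections, not in a ring.
Check the 6 heavy atoms by environment: 2× C (X4, acyclic) → match; 1× C (X3, acyclic) → no; 1× O (X1, acyclic) → no; 2× Cl (X1, acyclic) → no.
That gives 2 matching atoms.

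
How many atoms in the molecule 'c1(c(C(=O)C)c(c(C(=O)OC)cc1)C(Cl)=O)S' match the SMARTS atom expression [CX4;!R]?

The query [CX4;!R] means: aliphatic carbon with four total connections, not in a ring.
Check the 17 heavy atoms by environment: 6× c (aromatic, X3, in 6-ring) → no; 3× C (X3, acyclic) → no; 3× O (X1, acyclic) → no; 2× C (X4, acyclic) → match; 1× O (X2, acyclic) → no; 1× Cl (X1, acyclic) → no; 1× S (X2, acyclic) → no.
That gives 2 matching atoms.

2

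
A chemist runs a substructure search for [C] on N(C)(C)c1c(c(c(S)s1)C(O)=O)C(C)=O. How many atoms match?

5

The query [C] means: uppercase C matches aliphatic (non-aromatic) carbon only.
Check the 15 heavy atoms by environment: 1× s (aromatic) → no; 4× c (aromatic) → no; 5× C → match; 3× O → no; 1× S → no; 1× N → no.
That gives 5 matching atoms.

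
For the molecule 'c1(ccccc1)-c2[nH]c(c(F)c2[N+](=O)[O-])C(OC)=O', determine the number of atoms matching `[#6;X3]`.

The query [#6;X3] means: any carbon (aromatic or not) with three total connections.
Check the 19 heavy atoms by environment: 1× n (aromatic, X3) → no; 10× c (aromatic, X3) → match; 1× C (X3) → match; 2× O (X1) → no; 1× O (X2) → no; 1× C (X4) → no; 1× N (charge +1, X3) → no; 1× O (charge -1, X1) → no; 1× F (X1) → no.
Summing the matching environments: 10 + 1 = 11 matching atoms.

11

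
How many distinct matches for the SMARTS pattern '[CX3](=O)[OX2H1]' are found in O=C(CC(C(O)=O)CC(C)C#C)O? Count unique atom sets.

2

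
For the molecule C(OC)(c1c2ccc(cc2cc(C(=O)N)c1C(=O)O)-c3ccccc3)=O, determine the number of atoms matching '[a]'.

16

The query [a] means: a matches any aromatic atom.
Check the 26 heavy atoms by environment: 16× c (aromatic) → match; 4× C → no; 5× O → no; 1× N → no.
That gives 16 matching atoms.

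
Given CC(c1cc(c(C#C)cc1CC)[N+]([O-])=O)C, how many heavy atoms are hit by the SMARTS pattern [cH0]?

4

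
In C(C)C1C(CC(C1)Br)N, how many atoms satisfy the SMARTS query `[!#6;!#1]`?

2

Check the 9 heavy atoms by environment: 7× C → no; 1× Br → match; 1× N → match.
Summing the matching environments: 1 + 1 = 2 matching atoms.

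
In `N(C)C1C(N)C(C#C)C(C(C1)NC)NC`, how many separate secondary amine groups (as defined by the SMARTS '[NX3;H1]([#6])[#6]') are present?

3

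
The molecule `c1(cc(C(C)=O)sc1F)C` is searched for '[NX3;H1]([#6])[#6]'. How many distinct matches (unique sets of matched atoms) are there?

0

[NX3;H1]([#6])[#6] is the SMARTS for a secondary amine: a trivalent nitrogen with one H, bonded to two carbons.
No fragment in the molecule satisfies every constraint, giving 0 matches.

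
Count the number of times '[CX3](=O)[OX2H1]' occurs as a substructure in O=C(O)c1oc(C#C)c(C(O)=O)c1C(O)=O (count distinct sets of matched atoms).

3

[CX3](=O)[OX2H1] is the SMARTS for a carboxylic acid: an sp2 carbon double-bonded to O and single-bonded to an -OH oxygen.
The molecule carries 3 separate instances of a carboxylic acid group (-C(=O)OH) meeting every constraint; each maps to a distinct set of atoms, giving 3 matches.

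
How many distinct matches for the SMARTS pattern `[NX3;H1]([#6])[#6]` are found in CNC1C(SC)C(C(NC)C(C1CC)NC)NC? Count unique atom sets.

4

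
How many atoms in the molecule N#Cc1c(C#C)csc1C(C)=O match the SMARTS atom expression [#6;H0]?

The query [#6;H0] means: any carbon with no attached hydrogen.
Check the 12 heavy atoms by environment: 1× s (aromatic, H0) → no; 1× c (aromatic, H1) → no; 3× c (aromatic, H0) → match; 3× C (H0) → match; 1× C (H1) → no; 1× O (H0) → no; 1× C (H3) → no; 1× N (H0) → no.
Summing the matching environments: 3 + 3 = 6 matching atoms.

6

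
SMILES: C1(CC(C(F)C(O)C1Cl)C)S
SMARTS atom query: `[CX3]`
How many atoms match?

0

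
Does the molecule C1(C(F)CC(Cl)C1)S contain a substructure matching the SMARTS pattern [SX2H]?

Yes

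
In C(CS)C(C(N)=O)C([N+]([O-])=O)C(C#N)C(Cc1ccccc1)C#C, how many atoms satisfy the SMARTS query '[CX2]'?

3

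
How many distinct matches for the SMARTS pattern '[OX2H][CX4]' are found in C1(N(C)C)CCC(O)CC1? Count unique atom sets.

1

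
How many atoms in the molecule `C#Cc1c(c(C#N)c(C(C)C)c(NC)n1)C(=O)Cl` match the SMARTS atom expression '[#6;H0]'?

The query [#6;H0] means: any carbon with no attached hydrogen.
Check the 18 heavy atoms by environment: 1× n (aromatic, H0) → no; 5× c (aromatic, H0) → match; 1× N (H1) → no; 3× C (H3) → no; 3× C (H0) → match; 2× C (H1) → no; 1× O (H0) → no; 1× Cl (H0) → no; 1× N (H0) → no.
Summing the matching environments: 5 + 3 = 8 matching atoms.

8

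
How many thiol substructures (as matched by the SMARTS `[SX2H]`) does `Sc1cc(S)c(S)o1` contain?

[SX2H] is the SMARTS for a thiol: an aliphatic sulfur with two connections, one being H.
The molecule carries 3 separate instances of a thiol (-SH) meeting every constraint; each maps to a distinct set of atoms, giving 3 matches.

3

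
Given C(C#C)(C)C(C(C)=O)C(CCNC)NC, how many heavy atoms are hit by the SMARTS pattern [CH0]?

2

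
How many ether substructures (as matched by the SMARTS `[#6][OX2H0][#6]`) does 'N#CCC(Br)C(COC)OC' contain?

[#6][OX2H0][#6] is the SMARTS for an ether: an aliphatic oxygen bridging two carbons with no H on the oxygen.
The molecule carries 2 separate instances of a methoxy ether (-OCH3) meeting every constraint; each maps to a distinct set of atoms, giving 2 matches.

2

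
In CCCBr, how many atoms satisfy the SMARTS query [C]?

3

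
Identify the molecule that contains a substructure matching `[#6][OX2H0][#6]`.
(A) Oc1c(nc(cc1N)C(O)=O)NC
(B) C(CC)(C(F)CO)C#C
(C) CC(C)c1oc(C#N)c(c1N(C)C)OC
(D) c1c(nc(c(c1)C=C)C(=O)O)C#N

[#6][OX2H0][#6] describes an aliphatic oxygen bridging two carbons with no H on the oxygen (an ether).
(A) has a carboxylic acid group (-C(=O)OH) but the -OH oxygen has H1; the =O is OX1, not OX2.
(B) has a hydroxyl group (-OH) but the oxygen has H1, not H0 bridging two carbons.
(C) contains a methoxy ether (-OCH3), which satisfies every atom and bond constraint.
(D) has a carboxylic acid group (-C(=O)OH) but the -OH oxygen has H1; the =O is OX1, not OX2.
So the answer is (C).

C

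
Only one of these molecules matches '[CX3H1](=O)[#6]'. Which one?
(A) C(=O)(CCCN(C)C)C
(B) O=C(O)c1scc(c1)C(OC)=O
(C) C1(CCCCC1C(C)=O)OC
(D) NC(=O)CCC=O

D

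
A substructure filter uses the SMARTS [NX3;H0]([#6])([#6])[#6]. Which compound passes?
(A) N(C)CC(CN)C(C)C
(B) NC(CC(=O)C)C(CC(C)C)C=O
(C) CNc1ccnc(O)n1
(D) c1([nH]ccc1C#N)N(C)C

[NX3;H0]([#6])([#6])[#6] describes a trivalent nitrogen with no H, bonded to three carbons (a tertiary amine).
(A) has a primary amino group (-NH2) but the nitrogen has H2, not H0 with three carbons.
(B) has a primary amino group (-NH2) but the nitrogen has H2, not H0 with three carbons.
(C) has an N-methylamino group (-NHCH3) but the nitrogen still has one H (H1), not H0.
(D) contains a dimethylamino group (-N(CH3)2), which satisfies every atom and bond constraint.
So the answer is (D).

D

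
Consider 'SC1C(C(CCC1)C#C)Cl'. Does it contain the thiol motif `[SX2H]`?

Yes

The pattern [SX2H] describes an aliphatic sulfur with two connections, one being H — a thiol.
The molecule carries a thiol (-SH), whose atoms satisfy every constraint of the query, so the pattern matches.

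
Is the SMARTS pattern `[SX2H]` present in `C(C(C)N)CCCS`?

Yes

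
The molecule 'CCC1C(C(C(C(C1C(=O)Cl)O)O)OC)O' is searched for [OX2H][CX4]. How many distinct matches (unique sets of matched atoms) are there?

3

[OX2H][CX4] is the SMARTS for an aliphatic alcohol: a hydroxyl oxygen bound to an sp3 (X4) carbon.
The molecule carries 3 separate instances of a hydroxyl group (-OH) meeting every constraint; each maps to a distinct set of atoms, giving 3 matches.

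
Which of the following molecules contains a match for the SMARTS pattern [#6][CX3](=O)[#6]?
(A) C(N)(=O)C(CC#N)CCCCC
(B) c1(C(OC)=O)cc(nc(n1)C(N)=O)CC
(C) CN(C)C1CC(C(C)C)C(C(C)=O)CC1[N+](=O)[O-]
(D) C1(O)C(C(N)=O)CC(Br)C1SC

C

[#6][CX3](=O)[#6] describes a carbonyl carbon (no H) flanked by two carbons (a ketone).
(A) has a primary amide (-C(=O)NH2) but one neighbour of the carbonyl carbon is N, not C.
(B) has a primary amide (-C(=O)NH2) but one neighbour of the carbonyl carbon is N, not C.
(C) contains an acetyl/ketone group (-C(=O)CH3), which satisfies every atom and bond constraint.
(D) has a primary amide (-C(=O)NH2) but one neighbour of the carbonyl carbon is N, not C.
So the answer is (C).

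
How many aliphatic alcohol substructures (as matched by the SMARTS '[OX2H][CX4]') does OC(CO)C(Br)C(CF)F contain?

2

[OX2H][CX4] is the SMARTS for an aliphatic alcohol: a hydroxyl oxygen bound to an sp3 (X4) carbon.
The molecule carries 2 separate instances of a hydroxyl group (-OH) meeting every constraint; each maps to a distinct set of atoms, giving 2 matches.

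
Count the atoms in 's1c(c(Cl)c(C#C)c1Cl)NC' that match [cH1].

0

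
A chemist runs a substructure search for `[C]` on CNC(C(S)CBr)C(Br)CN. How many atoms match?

6

Check the 11 heavy atoms by environment: 6× C → match; 2× N → no; 2× Br → no; 1× S → no.
That gives 6 matching atoms.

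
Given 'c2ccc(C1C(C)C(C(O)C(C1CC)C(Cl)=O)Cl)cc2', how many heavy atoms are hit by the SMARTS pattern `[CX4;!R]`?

3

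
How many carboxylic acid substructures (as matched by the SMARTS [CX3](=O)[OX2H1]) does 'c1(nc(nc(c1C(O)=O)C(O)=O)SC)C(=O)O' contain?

[CX3](=O)[OX2H1] is the SMARTS for a carboxylic acid: an sp2 carbon double-bonded to O and single-bonded to an -OH oxygen.
The molecule carries 3 separate instances of a carboxylic acid group (-C(=O)OH) meeting every constraint; each maps to a distinct set of atoms, giving 3 matches.

3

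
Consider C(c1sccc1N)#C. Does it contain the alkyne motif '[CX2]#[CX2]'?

Yes

The pattern [CX2]#[CX2] describes a carbon-carbon triple bond — an alkyne.
The molecule carries an ethynyl group (-C#CH), whose atoms satisfy every constraint of the query, so the pattern matches.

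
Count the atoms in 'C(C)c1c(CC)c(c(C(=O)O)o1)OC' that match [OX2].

The query [OX2] means: aliphatic oxygen with two total connections — ether, hydroxyl, or ester single-bond O.
Check the 14 heavy atoms by environment: 1× o (aromatic, X2) → no; 4× c (aromatic, X3) → no; 5× C (X4) → no; 2× O (X2) → match; 1× C (X3) → no; 1× O (X1) → no.
That gives 2 matching atoms.

2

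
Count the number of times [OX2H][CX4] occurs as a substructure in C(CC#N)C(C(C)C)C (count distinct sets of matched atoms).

0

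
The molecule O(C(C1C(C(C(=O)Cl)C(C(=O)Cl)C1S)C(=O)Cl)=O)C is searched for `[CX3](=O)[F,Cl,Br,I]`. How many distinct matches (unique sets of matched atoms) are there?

[CX3](=O)[F,Cl,Br,I] is the SMARTS for an acyl halide: a carbonyl carbon bonded to a halogen.
The molecule carries 3 separate instances of an acyl chloride (-C(=O)Cl) meeting every constraint; each maps to a distinct set of atoms, giving 3 matches.

3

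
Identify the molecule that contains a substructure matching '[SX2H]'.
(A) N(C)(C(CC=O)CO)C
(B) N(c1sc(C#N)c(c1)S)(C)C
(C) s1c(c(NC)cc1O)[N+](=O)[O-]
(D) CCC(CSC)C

B

[SX2H] describes an aliphatic sulfur with two connections, one being H (a thiol).
(A) has a hydroxyl group (-OH) but it is an -OH, not an -SH.
(B) contains a thiol (-SH), which satisfies every atom and bond constraint.
(C) has a hydroxyl group (-OH) but it is an -OH, not an -SH.
(D) has a methylthio ether (-SCH3) but the sulfur has H0 (bonded to two carbons), not H1.
So the answer is (B).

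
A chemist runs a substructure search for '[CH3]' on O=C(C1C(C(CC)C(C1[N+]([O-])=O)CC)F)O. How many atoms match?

2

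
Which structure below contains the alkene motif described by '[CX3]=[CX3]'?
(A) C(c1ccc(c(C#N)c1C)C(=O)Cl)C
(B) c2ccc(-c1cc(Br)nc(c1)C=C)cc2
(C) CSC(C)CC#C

B

[CX3]=[CX3] describes a non-aromatic C=C double bond between two sp2 carbons (an alkene).
(A) has an ethyl group (-CH2CH3) but its C-C bond is a single bond between CX4 carbons, not CX3=CX3.
(B) contains a vinyl group (-CH=CH2), which satisfies every atom and bond constraint.
(C) has an ethynyl group (-C#CH) but the C-C bond is a triple bond, not a double bond.
So the answer is (B).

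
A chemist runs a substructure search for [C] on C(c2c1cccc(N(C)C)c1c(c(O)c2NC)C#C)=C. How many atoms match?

7

Check the 20 heavy atoms by environment: 10× c (aromatic) → no; 7× C → match; 2× N → no; 1× O → no.
That gives 7 matching atoms.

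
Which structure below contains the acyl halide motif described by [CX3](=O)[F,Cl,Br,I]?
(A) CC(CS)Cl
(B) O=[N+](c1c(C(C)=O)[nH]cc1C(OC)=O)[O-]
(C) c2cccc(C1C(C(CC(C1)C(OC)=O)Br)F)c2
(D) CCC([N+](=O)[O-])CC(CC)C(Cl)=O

[CX3](=O)[F,Cl,Br,I] describes a carbonyl carbon bonded to a halogen (an acyl halide).
(A) has a chloro substituent but the Cl is not on a carbonyl carbon.
(B) has a methyl-ester group (-C(=O)OCH3) but the carbonyl is bonded to -O-C, not to a halogen.
(C) has a methyl-ester group (-C(=O)OCH3) but the carbonyl is bonded to -O-C, not to a halogen.
(D) contains an acyl chloride (-C(=O)Cl), which satisfies every atom and bond constraint.
So the answer is (D).

D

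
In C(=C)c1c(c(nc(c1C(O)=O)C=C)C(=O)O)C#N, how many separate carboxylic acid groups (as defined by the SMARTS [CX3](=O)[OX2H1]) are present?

[CX3](=O)[OX2H1] is the SMARTS for a carboxylic acid: an sp2 carbon double-bonded to O and single-bonded to an -OH oxygen.
The molecule carries 2 separate instances of a carboxylic acid group (-C(=O)OH) meeting every constraint; each maps to a distinct set of atoms, giving 2 matches.

2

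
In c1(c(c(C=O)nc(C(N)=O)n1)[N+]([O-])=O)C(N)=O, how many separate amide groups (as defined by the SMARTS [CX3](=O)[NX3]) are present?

[CX3](=O)[NX3] is the SMARTS for an amide: a carbonyl carbon bonded to a trivalent nitrogen.
The molecule carries 2 separate instances of a primary amide (-C(=O)NH2) meeting every constraint; each maps to a distinct set of atoms, giving 2 matches.

2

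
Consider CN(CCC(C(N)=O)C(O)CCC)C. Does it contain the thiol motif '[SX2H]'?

No

The pattern [SX2H] describes an aliphatic sulfur with two connections, one being H — a thiol.
The closest candidate here is a hydroxyl group (-OH), but it is an -OH, not an -SH. No other fragment satisfies the full query, so there is no match.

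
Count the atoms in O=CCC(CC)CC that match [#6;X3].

Check the 8 heavy atoms by environment: 6× C (X4) → no; 1× C (X3) → match; 1× O (X1) → no.
That gives 1 matching atom.

1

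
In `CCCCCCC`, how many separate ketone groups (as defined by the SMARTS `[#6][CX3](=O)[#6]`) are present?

[#6][CX3](=O)[#6] is the SMARTS for a ketone: a carbonyl carbon (no H) flanked by two carbons.
No fragment in the molecule satisfies every constraint, giving 0 matches.

0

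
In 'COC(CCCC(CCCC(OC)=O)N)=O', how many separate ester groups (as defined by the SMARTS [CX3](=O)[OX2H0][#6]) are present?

2

[CX3](=O)[OX2H0][#6] is the SMARTS for an ester: a carbonyl carbon bonded to an oxygen that is itself bonded to carbon (no H on that O).
The molecule carries 2 separate instances of a methyl-ester group (-C(=O)OCH3) meeting every constraint; each maps to a distinct set of atoms, giving 2 matches.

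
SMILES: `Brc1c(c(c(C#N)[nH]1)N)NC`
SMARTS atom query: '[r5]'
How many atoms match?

5

Check the 11 heavy atoms by environment: 1× n (aromatic, in 5-ring) → match; 4× c (aromatic, in 5-ring) → match; 2× C (acyclic) → no; 3× N (acyclic) → no; 1× Br (acyclic) → no.
Summing the matching environments: 1 + 4 = 5 matching atoms.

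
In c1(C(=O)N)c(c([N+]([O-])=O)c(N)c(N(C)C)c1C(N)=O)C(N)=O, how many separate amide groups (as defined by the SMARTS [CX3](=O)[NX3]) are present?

[CX3](=O)[NX3] is the SMARTS for an amide: a carbonyl carbon bonded to a trivalent nitrogen.
The molecule carries 3 separate instances of a primary amide (-C(=O)NH2) meeting every constraint; each maps to a distinct set of atoms, giving 3 matches.

3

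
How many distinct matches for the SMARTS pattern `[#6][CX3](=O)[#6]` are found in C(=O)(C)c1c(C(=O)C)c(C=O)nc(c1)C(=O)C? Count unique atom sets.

3

[#6][CX3](=O)[#6] is the SMARTS for a ketone: a carbonyl carbon (no H) flanked by two carbons.
The molecule carries 3 separate instances of an acetyl/ketone group (-C(=O)CH3) meeting every constraint; each maps to a distinct set of atoms, giving 3 matches.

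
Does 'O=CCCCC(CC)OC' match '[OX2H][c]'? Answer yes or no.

The pattern [OX2H][c] describes a hydroxyl oxygen attached to an aromatic carbon — a phenol.
The closest candidate here is a methoxy ether (-OCH3), but the oxygen has H0, not H1. No other fragment satisfies the full query, so there is no match.

No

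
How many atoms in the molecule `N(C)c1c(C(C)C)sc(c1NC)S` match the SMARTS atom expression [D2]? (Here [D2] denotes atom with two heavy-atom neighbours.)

3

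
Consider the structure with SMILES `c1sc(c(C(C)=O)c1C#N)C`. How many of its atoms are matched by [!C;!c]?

3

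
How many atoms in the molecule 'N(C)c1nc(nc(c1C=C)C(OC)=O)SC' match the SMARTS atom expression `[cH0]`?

4

The query [cH0] means: aromatic carbon with no attached hydrogen (substituted or ring-fusion).
Check the 16 heavy atoms by environment: 2× n (aromatic, H0) → no; 4× c (aromatic, H0) → match; 1× S (H0) → no; 3× C (H3) → no; 1× C (H0) → no; 2× O (H0) → no; 1× C (H1) → no; 1× C (H2) → no; 1× N (H1) → no.
That gives 4 matching atoms.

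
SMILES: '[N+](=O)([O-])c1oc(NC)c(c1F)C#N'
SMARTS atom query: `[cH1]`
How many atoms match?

Check the 13 heavy atoms by environment: 1× o (aromatic, H0) → no; 4× c (aromatic, H0) → no; 1× C (H0) → no; 1× N (H0) → no; 1× N (charge +1, H0) → no; 1× O (charge -1, H0) → no; 1× O (H0) → no; 1× N (H1) → no; 1× C (H3) → no; 1× F (H0) → no.
No environment satisfies the query, so 0 matching atoms.

0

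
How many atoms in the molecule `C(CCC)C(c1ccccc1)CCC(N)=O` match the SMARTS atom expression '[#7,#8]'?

2

Check the 16 heavy atoms by environment: 8× C → no; 1× O → match; 1× N → match; 6× c (aromatic) → no.
Summing the matching environments: 1 + 1 = 2 matching atoms.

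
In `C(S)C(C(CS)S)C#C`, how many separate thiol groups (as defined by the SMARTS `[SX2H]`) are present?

3

[SX2H] is the SMARTS for a thiol: an aliphatic sulfur with two connections, one being H.
The molecule carries 3 separate instances of a thiol (-SH) meeting every constraint; each maps to a distinct set of atoms, giving 3 matches.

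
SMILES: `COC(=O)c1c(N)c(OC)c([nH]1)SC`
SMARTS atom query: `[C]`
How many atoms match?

The query [C] means: uppercase C matches aliphatic (non-aromatic) carbon only.
Check the 14 heavy atoms by environment: 1× n (aromatic) → no; 4× c (aromatic) → no; 4× C → match; 3× O → no; 1× N → no; 1× S → no.
That gives 4 matching atoms.

4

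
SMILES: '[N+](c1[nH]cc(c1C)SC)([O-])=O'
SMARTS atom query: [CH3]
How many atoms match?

2

The query [CH3] means: aliphatic carbon with exactly three hydrogens.
Check the 11 heavy atoms by environment: 1× n (aromatic, H1) → no; 1× c (aromatic, H1) → no; 3× c (aromatic, H0) → no; 1× N (charge +1, H0) → no; 1× O (charge -1, H0) → no; 1× O (H0) → no; 1× S (H0) → no; 2× C (H3) → match.
That gives 2 matching atoms.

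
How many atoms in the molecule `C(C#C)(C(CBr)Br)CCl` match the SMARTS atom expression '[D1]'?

4

The query [D1] means: atom with exactly one heavy-atom neighbour (degree 1).
Check the 9 heavy atoms by environment: 3× C (D2) → no; 2× C (D3) → no; 1× Cl (D1) → match; 1× C (D1) → match; 2× Br (D1) → match.
Summing the matching environments: 1 + 1 + 2 = 4 matching atoms.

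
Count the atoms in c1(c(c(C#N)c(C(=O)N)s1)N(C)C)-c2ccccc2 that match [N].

3

Check the 19 heavy atoms by environment: 1× s (aromatic) → no; 10× c (aromatic) → no; 4× C → no; 3× N → match; 1× O → no.
That gives 3 matching atoms.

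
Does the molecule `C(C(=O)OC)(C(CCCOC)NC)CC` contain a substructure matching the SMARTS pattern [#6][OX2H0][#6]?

The pattern [#6][OX2H0][#6] describes an aliphatic oxygen bridging two carbons with no H on the oxygen — an ether.
The molecule carries a methoxy ether (-OCH3), whose atoms satisfy every constraint of the query, so the pattern matches.

Yes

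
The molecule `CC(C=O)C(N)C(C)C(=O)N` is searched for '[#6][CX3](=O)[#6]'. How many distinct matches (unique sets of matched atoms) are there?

0

[#6][CX3](=O)[#6] is the SMARTS for a ketone: a carbonyl carbon (no H) flanked by two carbons.
The molecule has an aldehyde (-CHO), but the carbonyl carbon has H1, so it is not flanked by two carbons; nothing else fits, so there are 0 matches.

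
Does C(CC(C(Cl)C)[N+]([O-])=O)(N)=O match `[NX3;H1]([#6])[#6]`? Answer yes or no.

The pattern [NX3;H1]([#6])[#6] describes a trivalent nitrogen with one H, bonded to two carbons — a secondary amine.
The closest candidate here is a primary amide (-C(=O)NH2), but the -C(=O)NH2 nitrogen has H2, not H1. No other fragment satisfies the full query, so there is no match.

No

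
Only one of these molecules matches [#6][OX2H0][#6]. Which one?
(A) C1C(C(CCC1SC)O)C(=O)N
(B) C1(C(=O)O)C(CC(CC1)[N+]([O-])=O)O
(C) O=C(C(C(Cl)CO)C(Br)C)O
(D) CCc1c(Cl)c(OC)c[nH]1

D

[#6][OX2H0][#6] describes an aliphatic oxygen bridging two carbons with no H on the oxygen (an ether).
(A) has a hydroxyl group (-OH) but the oxygen has H1, not H0 bridging two carbons.
(B) has a hydroxyl group (-OH) but the oxygen has H1, not H0 bridging two carbons.
(C) has a hydroxyl group (-OH) but the oxygen has H1, not H0 bridging two carbons.
(D) contains a methoxy ether (-OCH3), which satisfies every atom and bond constraint.
So the answer is (D).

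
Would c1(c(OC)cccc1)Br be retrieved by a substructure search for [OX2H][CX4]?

No

The pattern [OX2H][CX4] describes a hydroxyl oxygen bound to an sp3 (X4) carbon — an aliphatic alcohol.
The closest candidate here is a methoxy ether (-OCH3), but the oxygen has H0 (ether), not H1. No other fragment satisfies the full query, so there is no match.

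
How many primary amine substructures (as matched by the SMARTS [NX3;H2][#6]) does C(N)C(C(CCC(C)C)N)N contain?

[NX3;H2][#6] is the SMARTS for a primary amine: a trivalent nitrogen with two H attached to carbon.
The molecule carries 3 separate instances of a primary amino group (-NH2) meeting every constraint; each maps to a distinct set of atoms, giving 3 matches.

3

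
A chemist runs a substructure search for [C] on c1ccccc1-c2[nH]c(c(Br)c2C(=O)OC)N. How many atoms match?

The query [C] means: uppercase C matches aliphatic (non-aromatic) carbon only.
Check the 17 heavy atoms by environment: 1× n (aromatic) → no; 10× c (aromatic) → no; 1× N → no; 2× C → match; 2× O → no; 1× Br → no.
That gives 2 matching atoms.

2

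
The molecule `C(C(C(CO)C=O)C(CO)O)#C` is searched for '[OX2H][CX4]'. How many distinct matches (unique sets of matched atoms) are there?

3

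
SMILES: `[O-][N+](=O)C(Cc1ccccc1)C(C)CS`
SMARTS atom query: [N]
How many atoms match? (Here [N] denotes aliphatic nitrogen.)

Check the 15 heavy atoms by environment: 5× C → no; 1× N (charge +1) → match; 1× O (charge -1) → no; 1× O → no; 6× c (aromatic) → no; 1× S → no.
That gives 1 matching atom.

1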